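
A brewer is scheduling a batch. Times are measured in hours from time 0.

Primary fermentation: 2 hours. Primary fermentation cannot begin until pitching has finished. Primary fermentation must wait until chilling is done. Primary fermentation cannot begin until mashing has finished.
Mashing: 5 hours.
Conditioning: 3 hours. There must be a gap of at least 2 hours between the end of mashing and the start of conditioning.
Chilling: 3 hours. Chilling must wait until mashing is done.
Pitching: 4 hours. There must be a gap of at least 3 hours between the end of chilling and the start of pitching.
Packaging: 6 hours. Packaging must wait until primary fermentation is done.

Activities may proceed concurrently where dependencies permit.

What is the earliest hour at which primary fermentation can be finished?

Mashing has no prerequisites, so it starts at hour 0 and finishes at hour 5.
Chilling cannot begin until mashing (finishes hour 5). It runs from hour 5 to 5 + 3 = hour 8.
After chilling (finishes hour 8, plus 3-hour gap → hour 11), pitching can start at hour 11 and finishes at hour 15.
Primary fermentation has to wait for pitching (finishes hour 15); chilling (finishes hour 8); mashing (finishes hour 5). The latest of these is hour 15, so primary fermentation runs hour 15 to 15 + 2 = hour 17.

17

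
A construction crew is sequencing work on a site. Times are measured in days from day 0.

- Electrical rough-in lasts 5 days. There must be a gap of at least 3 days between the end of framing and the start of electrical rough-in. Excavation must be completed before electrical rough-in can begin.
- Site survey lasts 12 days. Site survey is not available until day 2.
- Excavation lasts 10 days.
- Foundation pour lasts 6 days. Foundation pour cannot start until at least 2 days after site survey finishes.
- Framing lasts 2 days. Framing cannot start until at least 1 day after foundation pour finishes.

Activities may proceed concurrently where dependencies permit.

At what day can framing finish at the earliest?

25

Site survey cannot begin until its own release at day 2. It runs from day 2 to 2 + 12 = day 14.
After site survey (finishes day 14, plus 2-day gap → day 16), foundation pour can start at day 16 and finishes at day 22.
Framing waits on foundation pour (finishes day 22, plus 1-day gap → day 23), so it starts at day 23 and finishes at 23 + 2 = day 25.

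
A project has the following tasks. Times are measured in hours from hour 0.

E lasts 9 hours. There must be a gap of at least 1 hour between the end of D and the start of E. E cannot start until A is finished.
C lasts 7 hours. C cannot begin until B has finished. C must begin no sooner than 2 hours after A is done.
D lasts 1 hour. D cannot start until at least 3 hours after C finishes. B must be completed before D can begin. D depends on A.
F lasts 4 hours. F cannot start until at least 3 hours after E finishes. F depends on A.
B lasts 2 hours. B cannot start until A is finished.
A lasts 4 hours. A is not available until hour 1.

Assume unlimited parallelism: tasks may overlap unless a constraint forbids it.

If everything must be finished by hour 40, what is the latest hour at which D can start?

22

F must finish by hour 40; it takes 4 hours, so it must start by 40 − 4 = hour 36.
E has to be done before F (must start by hour 36, minus 3-hour gap → hour 33). That means finishing by hour 33, i.e. starting by 33 − 9 = hour 24.
D feeds into E (must start by hour 24, minus 1-hour gap → hour 23); so D must finish by hour 23 and therefore start by hour 22.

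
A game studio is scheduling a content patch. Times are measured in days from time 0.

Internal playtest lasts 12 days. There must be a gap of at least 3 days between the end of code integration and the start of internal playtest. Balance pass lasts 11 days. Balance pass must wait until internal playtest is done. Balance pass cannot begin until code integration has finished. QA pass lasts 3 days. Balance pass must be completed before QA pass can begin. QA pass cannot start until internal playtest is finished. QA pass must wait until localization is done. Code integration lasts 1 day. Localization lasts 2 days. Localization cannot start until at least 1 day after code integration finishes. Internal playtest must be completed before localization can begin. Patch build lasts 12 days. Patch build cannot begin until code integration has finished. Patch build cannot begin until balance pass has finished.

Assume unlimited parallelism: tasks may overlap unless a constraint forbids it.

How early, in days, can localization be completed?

18

Code integration can start immediately at day 0; it finishes at day 1.
Internal playtest waits on code integration (finishes day 1, plus 3-day gap → day 4), so it starts at day 4 and finishes at 4 + 12 = day 16.
For localization: code integration (finishes day 1, plus 1-day gap → day 2); internal playtest (finishes day 16). Taking the maximum gives a start of day 16, and it finishes at 16 + 2 = day 18.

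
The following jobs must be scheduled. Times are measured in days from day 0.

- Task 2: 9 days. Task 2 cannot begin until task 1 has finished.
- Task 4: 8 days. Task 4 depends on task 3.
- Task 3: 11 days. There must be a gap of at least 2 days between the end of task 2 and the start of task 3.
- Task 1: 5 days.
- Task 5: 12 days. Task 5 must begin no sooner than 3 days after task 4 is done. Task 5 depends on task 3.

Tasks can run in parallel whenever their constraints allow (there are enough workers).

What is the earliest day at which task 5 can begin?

Task 1 can start immediately at day 0; it finishes at day 5.
Task 2 waits on task 1 (finishes day 5), so it starts at day 5 and finishes at 5 + 9 = day 14.
Task 3 waits on task 2 (finishes day 14, plus 2-day gap → day 16), so it starts at day 16 and finishes at 16 + 11 = day 27.
After task 3 (finishes day 27), task 4 can start at day 27 and finishes at day 35.
Task 5 waits on task 4 (finishes day 35, plus 3-day gap → day 38); task 3 (finishes day 27). The latest of these is day 38, which is the earliest task 5 can start.

38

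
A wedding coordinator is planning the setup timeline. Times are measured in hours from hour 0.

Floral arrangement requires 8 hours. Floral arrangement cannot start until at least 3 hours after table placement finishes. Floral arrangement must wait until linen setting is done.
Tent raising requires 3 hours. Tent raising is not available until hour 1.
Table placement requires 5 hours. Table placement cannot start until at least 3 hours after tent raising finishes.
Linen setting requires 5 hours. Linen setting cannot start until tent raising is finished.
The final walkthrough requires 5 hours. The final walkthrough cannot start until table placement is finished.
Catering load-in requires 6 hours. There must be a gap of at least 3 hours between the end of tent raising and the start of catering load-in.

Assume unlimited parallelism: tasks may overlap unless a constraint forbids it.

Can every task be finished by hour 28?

Tent raising waits on its own release at hour 1, so it starts at hour 1 and finishes at 1 + 3 = hour 4.
Catering load-in waits on tent raising (finishes hour 4, plus 3-hour gap → hour 7), so it starts at hour 7 and finishes at 7 + 6 = hour 13.
Linen setting cannot begin until tent raising (finishes hour 4). It runs from hour 4 to 4 + 5 = hour 9.
Table placement cannot begin until tent raising (finishes hour 4, plus 3-hour gap → hour 7). It runs from hour 7 to 7 + 5 = hour 12.
After table placement (finishes hour 12), the final walkthrough can start at hour 12 and finishes at hour 17.
Floral arrangement cannot start until table placement (finishes hour 12, plus 3-hour gap → hour 15); linen setting (finishes hour 9). The controlling bound is hour 15, so floral arrangement finishes at 15 + 8 = hour 23.
Every task is finished by hour 23, which is no later than the deadline of 28, so the schedule is feasible.

Yes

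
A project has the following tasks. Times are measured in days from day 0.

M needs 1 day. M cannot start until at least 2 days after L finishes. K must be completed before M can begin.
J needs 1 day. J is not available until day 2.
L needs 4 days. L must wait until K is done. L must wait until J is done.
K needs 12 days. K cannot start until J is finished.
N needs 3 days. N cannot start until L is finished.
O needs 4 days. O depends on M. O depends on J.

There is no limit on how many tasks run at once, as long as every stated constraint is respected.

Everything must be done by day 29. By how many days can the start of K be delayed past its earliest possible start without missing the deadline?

3

After its own release at day 2, J can start at day 2 and finishes at day 3.
After J (finishes day 3), K can start at day 3 and finishes at day 15.

Working backward from the deadline:
Nothing follows O; the deadline of day 29 is its only limit. It must start by 29 − 4 = day 25.
M feeds into O (must start by day 25); so M must finish by day 25 and therefore start by day 24.
N has no dependents, so it just needs to finish by day 29. Starting by 29 − 3 = day 26 achieves that.
For L: M (must start by day 24, minus 2-day gap → day 22); N (must start by day 26). The most restrictive is day 22; with a 4-day duration, L must start by day 18.
K must finish in time for L (must start by day 18); M (must start by day 24). The tightest is day 18, so K must start by 18 − 12 = day 6.
So K can start as early as day 3 and as late as day 6, giving 6 − 3 = 3 days of slack.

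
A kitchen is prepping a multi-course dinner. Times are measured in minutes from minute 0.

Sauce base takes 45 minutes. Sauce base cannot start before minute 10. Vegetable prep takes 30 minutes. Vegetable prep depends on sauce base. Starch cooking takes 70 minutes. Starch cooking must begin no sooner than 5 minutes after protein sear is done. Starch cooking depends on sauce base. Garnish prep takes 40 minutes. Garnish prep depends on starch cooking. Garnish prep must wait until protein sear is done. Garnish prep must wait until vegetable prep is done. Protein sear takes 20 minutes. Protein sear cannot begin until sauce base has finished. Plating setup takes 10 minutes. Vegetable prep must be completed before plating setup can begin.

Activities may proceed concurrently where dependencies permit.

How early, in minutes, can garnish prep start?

Sauce base waits on its own release at minute 10, so it starts at minute 10 and finishes at 10 + 45 = minute 55.
After sauce base (finishes minute 55), vegetable prep can start at minute 55 and finishes at minute 85.
Protein sear cannot begin until sauce base (finishes minute 55). It runs from minute 55 to 55 + 20 = minute 75.
Starch cooking cannot start until protein sear (finishes minute 75, plus 5-minute gap → minute 80); sauce base (finishes minute 55). The controlling bound is minute 80, so starch cooking finishes at 80 + 70 = minute 150.
Garnish prep waits on starch cooking (finishes minute 150); protein sear (finishes minute 75); vegetable prep (finishes minute 85). The latest of these is minute 150, which is the earliest garnish prep can start.

150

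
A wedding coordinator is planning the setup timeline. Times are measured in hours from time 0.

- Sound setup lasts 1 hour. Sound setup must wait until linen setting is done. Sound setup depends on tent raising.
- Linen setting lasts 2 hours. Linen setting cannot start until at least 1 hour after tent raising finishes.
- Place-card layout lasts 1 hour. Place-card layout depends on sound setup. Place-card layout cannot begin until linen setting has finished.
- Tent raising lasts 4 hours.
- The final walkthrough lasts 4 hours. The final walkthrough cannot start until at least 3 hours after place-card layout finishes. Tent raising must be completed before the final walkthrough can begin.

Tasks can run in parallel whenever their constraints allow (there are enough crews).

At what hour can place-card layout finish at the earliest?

9

Tent raising has no prerequisites, so it starts at hour 0 and finishes at hour 4.
Linen setting waits on tent raising (finishes hour 4, plus 1-hour gap → hour 5), so it starts at hour 5 and finishes at 5 + 2 = hour 7.
For sound setup: linen setting (finishes hour 7); tent raising (finishes hour 4). Taking the maximum gives a start of hour 7, and it finishes at 7 + 1 = hour 8.
Place-card layout cannot start until sound setup (finishes hour 8); linen setting (finishes hour 7). The controlling bound is hour 8, so place-card layout finishes at 8 + 1 = hour 9.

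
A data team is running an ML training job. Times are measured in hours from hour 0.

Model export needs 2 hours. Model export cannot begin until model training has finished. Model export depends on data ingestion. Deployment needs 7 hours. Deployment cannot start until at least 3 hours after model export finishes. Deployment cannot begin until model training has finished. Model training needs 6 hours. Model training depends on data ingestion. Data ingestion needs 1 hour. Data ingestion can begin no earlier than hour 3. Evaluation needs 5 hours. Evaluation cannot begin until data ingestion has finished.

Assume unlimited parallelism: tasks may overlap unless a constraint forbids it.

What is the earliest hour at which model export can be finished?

12

Data ingestion waits on its own release at hour 3, so it starts at hour 3 and finishes at 3 + 1 = hour 4.
Model training cannot begin until data ingestion (finishes hour 4). It runs from hour 4 to 4 + 6 = hour 10.
Model export cannot start until model training (finishes hour 10); data ingestion (finishes hour 4). The controlling bound is hour 10, so model export finishes at 10 + 2 = hour 12.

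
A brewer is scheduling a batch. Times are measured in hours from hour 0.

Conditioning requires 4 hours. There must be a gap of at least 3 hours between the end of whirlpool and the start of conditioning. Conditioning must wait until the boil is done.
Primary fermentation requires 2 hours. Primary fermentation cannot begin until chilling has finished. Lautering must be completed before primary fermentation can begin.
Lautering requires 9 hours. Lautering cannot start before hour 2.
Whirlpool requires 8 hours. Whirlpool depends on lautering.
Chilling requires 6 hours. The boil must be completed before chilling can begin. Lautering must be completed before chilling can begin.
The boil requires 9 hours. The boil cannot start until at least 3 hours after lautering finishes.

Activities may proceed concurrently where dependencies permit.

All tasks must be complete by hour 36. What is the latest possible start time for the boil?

Primary fermentation has no dependents, so it just needs to finish by hour 36. Starting by 36 − 2 = hour 34 achieves that.
Chilling must finish before primary fermentation (must start by hour 34). With a 6-hour duration, chilling must start by 34 − 6 = hour 28.
To finish by hour 36, conditioning (duration 4) must start no later than hour 32.
The boil has several dependents: chilling (must start by hour 28); conditioning (must start by hour 32). The earliest of those limits is hour 28, so the boil must start by 28 − 9 = hour 19.

19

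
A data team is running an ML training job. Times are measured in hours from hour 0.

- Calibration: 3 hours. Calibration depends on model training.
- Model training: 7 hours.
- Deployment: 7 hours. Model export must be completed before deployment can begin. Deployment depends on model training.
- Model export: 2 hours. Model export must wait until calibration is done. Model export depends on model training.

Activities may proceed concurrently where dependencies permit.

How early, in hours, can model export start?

10

Model training has no prerequisites, so it starts at hour 0 and finishes at hour 7.
Calibration waits on model training (finishes hour 7), so it starts at hour 7 and finishes at 7 + 3 = hour 10.
Model export waits on calibration (finishes hour 10); model training (finishes hour 7). The latest of these is hour 10, which is the earliest model export can start.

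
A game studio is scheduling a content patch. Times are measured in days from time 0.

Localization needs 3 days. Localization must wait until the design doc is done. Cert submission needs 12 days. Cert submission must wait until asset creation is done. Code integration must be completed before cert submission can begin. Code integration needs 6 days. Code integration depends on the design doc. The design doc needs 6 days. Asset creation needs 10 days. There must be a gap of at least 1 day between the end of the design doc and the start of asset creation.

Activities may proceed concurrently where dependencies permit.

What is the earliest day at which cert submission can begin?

17

The design doc can start immediately at day 0; it finishes at day 6.
After the design doc (finishes day 6), code integration can start at day 6 and finishes at day 12.
Asset creation cannot begin until the design doc (finishes day 6, plus 1-day gap → day 7). It runs from day 7 to 7 + 10 = day 17.
Cert submission waits on asset creation (finishes day 17); code integration (finishes day 12). The latest of these is day 17, which is the earliest cert submission can start.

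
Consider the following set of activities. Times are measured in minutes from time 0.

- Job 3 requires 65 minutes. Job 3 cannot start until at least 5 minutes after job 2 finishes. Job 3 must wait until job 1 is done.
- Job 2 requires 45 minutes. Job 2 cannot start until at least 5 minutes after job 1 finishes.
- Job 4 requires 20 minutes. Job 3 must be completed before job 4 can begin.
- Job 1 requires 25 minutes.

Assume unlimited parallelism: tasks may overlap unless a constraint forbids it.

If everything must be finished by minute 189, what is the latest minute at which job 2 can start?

54

To finish by minute 189, job 4 (duration 20) must start no later than minute 169.
Job 3 must finish before job 4 (must start by minute 169). With a 65-minute duration, job 3 must start by 169 − 65 = minute 104.
Job 2 feeds into job 3 (must start by minute 104, minus 5-minute gap → minute 99); so job 2 must finish by minute 99 and therefore start by minute 54.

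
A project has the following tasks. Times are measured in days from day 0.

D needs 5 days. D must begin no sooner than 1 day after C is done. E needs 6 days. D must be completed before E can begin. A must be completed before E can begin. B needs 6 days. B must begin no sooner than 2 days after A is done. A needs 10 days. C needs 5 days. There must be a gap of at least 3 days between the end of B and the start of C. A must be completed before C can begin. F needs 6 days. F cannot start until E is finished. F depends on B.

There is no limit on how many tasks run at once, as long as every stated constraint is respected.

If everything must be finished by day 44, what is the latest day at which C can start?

F has no dependents, so it just needs to finish by day 44. Starting by 44 − 6 = day 38 achieves that.
E feeds into F (must start by day 38); so E must finish by day 38 and therefore start by day 32.
D feeds into E (must start by day 32); so D must finish by day 32 and therefore start by day 27.
Since D (must start by day 27, minus 1-day gap → day 26) depends on it, C must finish by day 26. Backing off its 5-day duration gives a latest start of day 21.

21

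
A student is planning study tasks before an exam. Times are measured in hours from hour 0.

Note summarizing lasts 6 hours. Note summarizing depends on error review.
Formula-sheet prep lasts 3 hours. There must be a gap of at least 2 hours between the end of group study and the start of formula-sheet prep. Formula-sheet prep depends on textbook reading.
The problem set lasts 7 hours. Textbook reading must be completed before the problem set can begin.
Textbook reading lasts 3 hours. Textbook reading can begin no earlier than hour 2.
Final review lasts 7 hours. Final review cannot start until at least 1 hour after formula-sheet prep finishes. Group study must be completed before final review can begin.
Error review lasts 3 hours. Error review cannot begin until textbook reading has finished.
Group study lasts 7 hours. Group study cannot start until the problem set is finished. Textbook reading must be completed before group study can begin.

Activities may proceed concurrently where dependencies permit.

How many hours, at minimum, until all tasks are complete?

Textbook reading cannot begin until its own release at hour 2. It runs from hour 2 to 2 + 3 = hour 5.
After textbook reading (finishes hour 5), error review can start at hour 5 and finishes at hour 8.
After error review (finishes hour 8), note summarizing can start at hour 8 and finishes at hour 14.
After textbook reading (finishes hour 5), the problem set can start at hour 5 and finishes at hour 12.
Group study needs all of the problem set (finishes hour 12); textbook reading (finishes hour 5). That puts its earliest start at hour 12; it finishes at 12 + 7 = hour 19.
Formula-sheet prep cannot start until group study (finishes hour 19, plus 2-hour gap → hour 21); textbook reading (finishes hour 5). The controlling bound is hour 21, so formula-sheet prep finishes at 21 + 3 = hour 24.
Final review needs all of formula-sheet prep (finishes hour 24, plus 1-hour gap → hour 25); group study (finishes hour 19). That puts its earliest start at hour 25; it finishes at 25 + 7 = hour 32.
All tasks are finished once the last one completes. Finish times: Textbook reading at 5, The problem set at 12, Error review at 8, Group study at 19, Note summarizing at 14, Formula-sheet prep at 24, Final review at 32. The latest is hour 32.

32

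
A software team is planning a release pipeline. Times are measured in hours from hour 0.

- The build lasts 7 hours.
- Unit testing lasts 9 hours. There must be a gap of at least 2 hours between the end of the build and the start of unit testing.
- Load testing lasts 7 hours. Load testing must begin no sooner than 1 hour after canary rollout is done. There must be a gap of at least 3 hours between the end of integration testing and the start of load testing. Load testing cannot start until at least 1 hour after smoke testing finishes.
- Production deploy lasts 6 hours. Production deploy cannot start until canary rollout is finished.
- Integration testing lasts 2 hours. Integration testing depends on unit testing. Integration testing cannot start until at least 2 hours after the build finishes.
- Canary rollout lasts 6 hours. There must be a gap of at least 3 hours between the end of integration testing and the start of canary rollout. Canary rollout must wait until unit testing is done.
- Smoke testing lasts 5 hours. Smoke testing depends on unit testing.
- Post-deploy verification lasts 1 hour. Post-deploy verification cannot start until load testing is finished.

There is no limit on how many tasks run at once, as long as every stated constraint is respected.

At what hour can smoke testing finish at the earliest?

The build has no prerequisites, so it starts at hour 0 and finishes at hour 7.
Unit testing cannot begin until the build (finishes hour 7, plus 2-hour gap → hour 9). It runs from hour 9 to 9 + 9 = hour 18.
Smoke testing waits on unit testing (finishes hour 18), so it starts at hour 18 and finishes at 18 + 5 = hour 23.

23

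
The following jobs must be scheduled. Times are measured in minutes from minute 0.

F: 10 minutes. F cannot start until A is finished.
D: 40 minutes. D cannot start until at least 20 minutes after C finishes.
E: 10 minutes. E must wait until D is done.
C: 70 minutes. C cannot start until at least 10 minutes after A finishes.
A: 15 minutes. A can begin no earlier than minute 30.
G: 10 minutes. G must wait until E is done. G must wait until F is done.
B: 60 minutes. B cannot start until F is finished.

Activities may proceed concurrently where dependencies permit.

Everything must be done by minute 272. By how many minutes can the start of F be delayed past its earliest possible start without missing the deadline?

157

A waits on its own release at minute 30, so it starts at minute 30 and finishes at 30 + 15 = minute 45.
After A (finishes minute 45), F can start at minute 45 and finishes at minute 55.

Working backward from the deadline:
G must finish by minute 272; it takes 10 minutes, so it must start by 272 − 10 = minute 262.
To finish by minute 272, B (duration 60) must start no later than minute 212.
F has several dependents: B (must start by minute 212); G (must start by minute 262). The earliest of those limits is minute 212, so F must start by 212 − 10 = minute 202.
So F can start as early as minute 45 and as late as minute 202, giving 202 − 45 = 157 minutes of slack.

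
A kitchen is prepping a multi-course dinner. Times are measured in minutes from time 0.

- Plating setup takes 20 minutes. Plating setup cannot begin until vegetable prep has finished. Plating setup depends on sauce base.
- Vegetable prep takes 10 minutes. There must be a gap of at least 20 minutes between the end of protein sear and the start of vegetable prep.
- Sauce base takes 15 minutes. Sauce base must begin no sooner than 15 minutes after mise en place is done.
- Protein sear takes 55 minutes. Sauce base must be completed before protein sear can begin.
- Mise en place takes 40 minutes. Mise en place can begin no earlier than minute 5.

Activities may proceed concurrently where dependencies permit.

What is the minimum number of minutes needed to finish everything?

180

Mise en place cannot begin until its own release at minute 5. It runs from minute 5 to 5 + 40 = minute 45.
Sauce base cannot begin until mise en place (finishes minute 45, plus 15-minute gap → minute 60). It runs from minute 60 to 60 + 15 = minute 75.
Protein sear waits on sauce base (finishes minute 75), so it starts at minute 75 and finishes at 75 + 55 = minute 130.
Vegetable prep cannot begin until protein sear (finishes minute 130, plus 20-minute gap → minute 150). It runs from minute 150 to 150 + 10 = minute 160.
For plating setup: vegetable prep (finishes minute 160); sauce base (finishes minute 75). Taking the maximum gives a start of minute 160, and it finishes at 160 + 20 = minute 180.
All tasks are finished once the last one completes. Finish times: Mise en place at 45, Sauce base at 75, Protein sear at 130, Vegetable prep at 160, Plating setup at 180. The latest is minute 180.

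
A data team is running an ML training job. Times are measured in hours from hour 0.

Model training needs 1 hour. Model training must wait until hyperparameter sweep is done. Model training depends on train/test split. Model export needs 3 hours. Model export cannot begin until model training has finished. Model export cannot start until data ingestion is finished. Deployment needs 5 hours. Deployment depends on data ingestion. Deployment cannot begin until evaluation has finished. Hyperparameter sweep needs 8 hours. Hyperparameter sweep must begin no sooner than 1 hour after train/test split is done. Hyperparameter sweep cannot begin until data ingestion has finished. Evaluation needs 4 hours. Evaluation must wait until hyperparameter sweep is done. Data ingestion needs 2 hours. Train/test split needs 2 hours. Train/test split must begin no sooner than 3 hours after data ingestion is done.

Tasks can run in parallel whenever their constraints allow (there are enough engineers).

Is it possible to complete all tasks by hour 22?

Data ingestion can start immediately at hour 0; it finishes at hour 2.
Train/test split cannot begin until data ingestion (finishes hour 2, plus 3-hour gap → hour 5). It runs from hour 5 to 5 + 2 = hour 7.
For hyperparameter sweep: train/test split (finishes hour 7, plus 1-hour gap → hour 8); data ingestion (finishes hour 2). Taking the maximum gives a start of hour 8, and it finishes at 8 + 8 = hour 16.
After hyperparameter sweep (finishes hour 16), evaluation can start at hour 16 and finishes at hour 20.
Deployment has to wait for data ingestion (finishes hour 2); evaluation (finishes hour 20). The latest of these is hour 20, so deployment runs hour 20 to 20 + 5 = hour 25.
For model training: hyperparameter sweep (finishes hour 16); train/test split (finishes hour 7). Taking the maximum gives a start of hour 16, and it finishes at 16 + 1 = hour 17.
Model export has to wait for model training (finishes hour 17); data ingestion (finishes hour 2). The latest of these is hour 17, so model export runs hour 17 to 17 + 3 = hour 20.
The earliest everything can be done is hour 25, which is after the deadline of 22, so it is not possible.

No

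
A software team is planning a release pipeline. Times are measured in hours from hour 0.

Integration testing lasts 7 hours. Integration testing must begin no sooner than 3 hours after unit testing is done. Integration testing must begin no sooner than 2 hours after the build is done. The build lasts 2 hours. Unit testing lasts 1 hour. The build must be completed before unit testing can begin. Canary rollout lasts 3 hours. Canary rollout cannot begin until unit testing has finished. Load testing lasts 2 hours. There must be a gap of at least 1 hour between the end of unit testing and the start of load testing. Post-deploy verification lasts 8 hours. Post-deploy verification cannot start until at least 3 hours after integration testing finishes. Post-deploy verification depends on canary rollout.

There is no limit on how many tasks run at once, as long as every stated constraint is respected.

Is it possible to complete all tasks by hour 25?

Nothing blocks the build, so it runs from hour 0 to hour 2.
Unit testing cannot begin until the build (finishes hour 2). It runs from hour 2 to 2 + 1 = hour 3.
After unit testing (finishes hour 3, plus 1-hour gap → hour 4), load testing can start at hour 4 and finishes at hour 6.
After unit testing (finishes hour 3), canary rollout can start at hour 3 and finishes at hour 6.
Integration testing needs all of unit testing (finishes hour 3, plus 3-hour gap → hour 6); the build (finishes hour 2, plus 2-hour gap → hour 4). That puts its earliest start at hour 6; it finishes at 6 + 7 = hour 13.
For post-deploy verification: integration testing (finishes hour 13, plus 3-hour gap → hour 16); canary rollout (finishes hour 6). Taking the maximum gives a start of hour 16, and it finishes at 16 + 8 = hour 24.
Every task is finished by hour 24, which is no later than the deadline of 25, so the schedule is feasible.

Yes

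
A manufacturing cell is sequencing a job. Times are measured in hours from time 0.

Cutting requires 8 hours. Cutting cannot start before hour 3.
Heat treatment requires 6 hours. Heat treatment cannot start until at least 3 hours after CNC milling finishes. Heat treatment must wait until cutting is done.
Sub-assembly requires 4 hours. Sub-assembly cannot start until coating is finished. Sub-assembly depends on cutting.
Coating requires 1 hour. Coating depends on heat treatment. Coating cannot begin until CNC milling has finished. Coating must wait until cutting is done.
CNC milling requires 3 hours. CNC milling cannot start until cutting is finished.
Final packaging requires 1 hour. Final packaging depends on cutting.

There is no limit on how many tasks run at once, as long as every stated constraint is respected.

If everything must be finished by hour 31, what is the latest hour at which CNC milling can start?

Sub-assembly has no dependents, so it just needs to finish by hour 31. Starting by 31 − 4 = hour 27 achieves that.
Since sub-assembly (must start by hour 27) depends on it, coating must finish by hour 27. Backing off its 1-hour duration gives a latest start of hour 26.
Heat treatment feeds into coating (must start by hour 26); so heat treatment must finish by hour 26 and therefore start by hour 20.
CNC milling feeds heat treatment (must start by hour 20, minus 3-hour gap → hour 17); coating (must start by hour 26). Taking the minimum, CNC milling must finish by hour 17 and start by 17 − 3 = hour 14.

14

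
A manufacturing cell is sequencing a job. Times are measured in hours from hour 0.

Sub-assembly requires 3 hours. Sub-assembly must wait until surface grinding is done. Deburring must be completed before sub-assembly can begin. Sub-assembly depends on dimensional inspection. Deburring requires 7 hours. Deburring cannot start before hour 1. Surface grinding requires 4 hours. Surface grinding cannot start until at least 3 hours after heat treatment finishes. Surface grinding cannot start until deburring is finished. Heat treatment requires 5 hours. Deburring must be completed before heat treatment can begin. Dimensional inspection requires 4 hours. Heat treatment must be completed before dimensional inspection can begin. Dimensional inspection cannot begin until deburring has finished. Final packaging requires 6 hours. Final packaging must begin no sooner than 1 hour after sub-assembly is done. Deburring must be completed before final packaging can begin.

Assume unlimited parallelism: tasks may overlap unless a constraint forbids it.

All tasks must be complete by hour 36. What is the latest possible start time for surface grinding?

Final packaging must finish by hour 36; it takes 6 hours, so it must start by 36 − 6 = hour 30.
Sub-assembly must finish before final packaging (must start by hour 30, minus 1-hour gap → hour 29). With a 3-hour duration, sub-assembly must start by 29 − 3 = hour 26.
Surface grinding must finish before sub-assembly (must start by hour 26). With a 4-hour duration, surface grinding must start by 26 − 4 = hour 22.

22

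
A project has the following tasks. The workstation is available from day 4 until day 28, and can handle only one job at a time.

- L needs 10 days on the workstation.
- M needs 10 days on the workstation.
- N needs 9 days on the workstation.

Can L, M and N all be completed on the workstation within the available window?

The workstation window is 28 − 4 = 24 days.
Running back to back, the jobs need 10 + 10 + 9 = 29 days on the workstation.
Since 29 > 24, they cannot all fit.

No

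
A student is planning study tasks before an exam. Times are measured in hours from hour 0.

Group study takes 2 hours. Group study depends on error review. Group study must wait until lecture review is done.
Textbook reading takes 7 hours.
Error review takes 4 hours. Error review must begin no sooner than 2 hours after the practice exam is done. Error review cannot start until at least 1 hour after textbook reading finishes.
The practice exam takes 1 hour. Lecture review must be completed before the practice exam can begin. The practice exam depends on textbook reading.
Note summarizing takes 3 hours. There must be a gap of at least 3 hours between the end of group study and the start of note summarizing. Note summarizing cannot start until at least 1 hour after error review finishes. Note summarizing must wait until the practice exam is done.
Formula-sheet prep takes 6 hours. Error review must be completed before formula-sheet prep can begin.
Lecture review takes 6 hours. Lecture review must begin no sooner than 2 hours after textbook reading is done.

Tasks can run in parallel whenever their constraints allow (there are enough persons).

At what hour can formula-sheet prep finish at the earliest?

28

Textbook reading can start immediately at hour 0; it finishes at hour 7.
Lecture review cannot begin until textbook reading (finishes hour 7, plus 2-hour gap → hour 9). It runs from hour 9 to 9 + 6 = hour 15.
The practice exam needs all of lecture review (finishes hour 15); textbook reading (finishes hour 7). That puts its earliest start at hour 15; it finishes at 15 + 1 = hour 16.
Error review cannot start until the practice exam (finishes hour 16, plus 2-hour gap → hour 18); textbook reading (finishes hour 7, plus 1-hour gap → hour 8). The controlling bound is hour 18, so error review finishes at 18 + 4 = hour 22.
Formula-sheet prep waits on error review (finishes hour 22), so it starts at hour 22 and finishes at 22 + 6 = hour 28.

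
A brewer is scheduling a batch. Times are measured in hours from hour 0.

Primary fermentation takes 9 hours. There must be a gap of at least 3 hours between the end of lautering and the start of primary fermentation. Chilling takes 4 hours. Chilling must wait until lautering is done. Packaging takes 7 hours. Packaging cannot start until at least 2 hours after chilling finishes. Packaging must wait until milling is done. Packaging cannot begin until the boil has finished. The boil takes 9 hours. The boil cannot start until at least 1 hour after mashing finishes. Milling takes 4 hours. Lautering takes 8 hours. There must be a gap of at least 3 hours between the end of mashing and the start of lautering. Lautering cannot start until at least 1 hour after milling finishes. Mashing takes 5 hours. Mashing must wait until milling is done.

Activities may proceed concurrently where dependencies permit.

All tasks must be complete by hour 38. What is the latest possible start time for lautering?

Packaging must finish by hour 38; it takes 7 hours, so it must start by 38 − 7 = hour 31.
Chilling has to be done before packaging (must start by hour 31, minus 2-hour gap → hour 29). That means finishing by hour 29, i.e. starting by 29 − 4 = hour 25.
Primary fermentation must finish by hour 38; it takes 9 hours, so it must start by 38 − 9 = hour 29.
Lautering feeds chilling (must start by hour 25); primary fermentation (must start by hour 29, minus 3-hour gap → hour 26). Taking the minimum, lautering must finish by hour 25 and start by 25 − 8 = hour 17.

17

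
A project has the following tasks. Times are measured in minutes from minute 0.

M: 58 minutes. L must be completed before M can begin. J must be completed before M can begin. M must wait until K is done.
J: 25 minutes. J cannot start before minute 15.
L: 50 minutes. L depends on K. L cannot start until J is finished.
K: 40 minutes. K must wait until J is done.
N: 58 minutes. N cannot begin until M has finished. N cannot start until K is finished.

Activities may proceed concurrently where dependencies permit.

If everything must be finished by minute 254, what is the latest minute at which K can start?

48

N must finish by minute 254; it takes 58 minutes, so it must start by 254 − 58 = minute 196.
M feeds into N (must start by minute 196); so M must finish by minute 196 and therefore start by minute 138.
L feeds into M (must start by minute 138); so L must finish by minute 138 and therefore start by minute 88.
K must finish in time for L (must start by minute 88); M (must start by minute 138); N (must start by minute 196). The tightest is minute 88, so K must start by 88 − 40 = minute 48.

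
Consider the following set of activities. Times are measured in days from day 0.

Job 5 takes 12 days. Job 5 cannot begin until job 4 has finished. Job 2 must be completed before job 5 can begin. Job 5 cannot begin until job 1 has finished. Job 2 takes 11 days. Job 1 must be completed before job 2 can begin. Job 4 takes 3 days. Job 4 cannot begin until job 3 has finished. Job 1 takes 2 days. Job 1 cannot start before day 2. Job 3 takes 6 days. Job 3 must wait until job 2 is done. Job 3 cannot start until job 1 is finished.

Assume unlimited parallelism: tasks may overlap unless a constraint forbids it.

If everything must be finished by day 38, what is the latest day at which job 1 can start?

Job 5 must finish by day 38; it takes 12 days, so it must start by 38 − 12 = day 26.
Since job 5 (must start by day 26) depends on it, job 4 must finish by day 26. Backing off its 3-day duration gives a latest start of day 23.
Job 3 must finish before job 4 (must start by day 23). With a 6-day duration, job 3 must start by 23 − 6 = day 17.
Job 2 feeds job 3 (must start by day 17); job 5 (must start by day 26). Taking the minimum, job 2 must finish by day 17 and start by 17 − 11 = day 6.
For job 1: job 2 (must start by day 6); job 3 (must start by day 17); job 5 (must start by day 26). The most restrictive is day 6; with a 2-day duration, job 1 must start by day 4.

4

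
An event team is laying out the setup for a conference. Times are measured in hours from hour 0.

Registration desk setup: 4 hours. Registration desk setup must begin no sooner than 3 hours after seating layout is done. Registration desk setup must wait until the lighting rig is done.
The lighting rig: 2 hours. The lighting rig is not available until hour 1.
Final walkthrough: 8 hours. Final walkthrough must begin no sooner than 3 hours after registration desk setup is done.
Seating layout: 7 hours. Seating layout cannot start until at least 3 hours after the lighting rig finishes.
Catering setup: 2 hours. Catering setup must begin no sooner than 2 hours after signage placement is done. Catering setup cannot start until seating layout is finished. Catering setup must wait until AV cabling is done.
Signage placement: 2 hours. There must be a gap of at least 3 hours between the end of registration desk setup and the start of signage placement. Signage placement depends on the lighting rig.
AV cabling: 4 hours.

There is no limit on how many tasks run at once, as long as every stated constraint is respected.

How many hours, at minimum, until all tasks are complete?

31

AV cabling has no prerequisites, so it starts at hour 0 and finishes at hour 4.
After its own release at hour 1, the lighting rig can start at hour 1 and finishes at hour 3.
Seating layout cannot begin until the lighting rig (finishes hour 3, plus 3-hour gap → hour 6). It runs from hour 6 to 6 + 7 = hour 13.
Registration desk setup needs all of seating layout (finishes hour 13, plus 3-hour gap → hour 16); the lighting rig (finishes hour 3). That puts its earliest start at hour 16; it finishes at 16 + 4 = hour 20.
Final walkthrough cannot begin until registration desk setup (finishes hour 20, plus 3-hour gap → hour 23). It runs from hour 23 to 23 + 8 = hour 31.
Signage placement needs all of registration desk setup (finishes hour 20, plus 3-hour gap → hour 23); the lighting rig (finishes hour 3). That puts its earliest start at hour 23; it finishes at 23 + 2 = hour 25.
Catering setup needs all of signage placement (finishes hour 25, plus 2-hour gap → hour 27); seating layout (finishes hour 13); AV cabling (finishes hour 4). That puts its earliest start at hour 27; it finishes at 27 + 2 = hour 29.
All tasks are finished once the last one completes. Finish times: The lighting rig at 3, AV cabling at 4, Seating layout at 13, Registration desk setup at 20, Signage placement at 25, Catering setup at 29, Final walkthrough at 31. The latest is hour 31.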